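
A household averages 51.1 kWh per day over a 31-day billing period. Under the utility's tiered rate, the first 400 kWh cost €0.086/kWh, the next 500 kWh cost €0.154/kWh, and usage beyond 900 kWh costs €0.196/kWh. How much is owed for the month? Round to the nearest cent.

€245.48

Usage = 51.1 kWh/day × 31 days = 1584.1 kWh
First 400 kWh × €0.086 = €34.40
Next 500 kWh × €0.154 = €77.00
Remaining 684.1 kWh × €0.196 = €134.08
Total = €245.48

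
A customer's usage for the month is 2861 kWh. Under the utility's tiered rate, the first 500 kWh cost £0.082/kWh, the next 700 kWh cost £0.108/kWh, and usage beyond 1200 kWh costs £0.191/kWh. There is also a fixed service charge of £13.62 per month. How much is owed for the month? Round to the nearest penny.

£447.47

First 500 kWh × £0.082 = £41.00
Next 700 kWh × £0.108 = £75.60
Remaining 1661 kWh × £0.191 = £317.25
Energy charge = £433.85; + service £13.62 = £447.47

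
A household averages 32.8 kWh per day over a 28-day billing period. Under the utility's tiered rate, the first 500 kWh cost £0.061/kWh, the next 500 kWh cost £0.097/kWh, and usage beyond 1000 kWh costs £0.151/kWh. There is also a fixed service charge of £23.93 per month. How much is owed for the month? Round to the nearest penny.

Usage = 32.8 kWh/day × 28 days = 918.4 kWh
First 500 kWh × £0.061 = £30.50
Next 418.4 kWh × £0.097 = £40.58
Remaining tier: 0 kWh (not reached)
Energy charge = £71.08; + service £23.93 = £95.01

£95.01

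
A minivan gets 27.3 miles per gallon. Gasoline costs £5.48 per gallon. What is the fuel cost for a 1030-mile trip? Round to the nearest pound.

Fuel = 1030 mi / 27.3 mpg = 37.73 gal
Cost = 37.73 gal × £5.48/gal = £206.75 ≈ £207

£207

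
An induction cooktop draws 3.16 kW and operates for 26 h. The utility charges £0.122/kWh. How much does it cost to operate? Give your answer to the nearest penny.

£10.02

Energy = 3160 W × 26 h = 82,160 Wh = 82.16 kWh
Cost = 82.16 kWh × £0.122/kWh = £10.02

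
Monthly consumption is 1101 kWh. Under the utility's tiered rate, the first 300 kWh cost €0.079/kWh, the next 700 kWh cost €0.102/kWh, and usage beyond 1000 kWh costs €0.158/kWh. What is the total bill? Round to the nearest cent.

First 300 kWh × €0.079 = €23.70
Next 700 kWh × €0.102 = €71.40
Remaining 101 kWh × €0.158 = €15.96
Total = €111.06

€111.06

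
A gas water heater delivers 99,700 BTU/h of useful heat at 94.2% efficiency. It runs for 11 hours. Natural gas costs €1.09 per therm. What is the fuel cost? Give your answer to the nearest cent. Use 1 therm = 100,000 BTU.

Heat delivered = 99,700 BTU/h × 11 h = 1,096,700 BTU
Gas input = 1,096,700 / 0.942 = 1,164,225 BTU
= 1,164,225 / 100,000 = 11.64 therm
Cost = 11.64 × €1.09/therm = €12.69

€12.69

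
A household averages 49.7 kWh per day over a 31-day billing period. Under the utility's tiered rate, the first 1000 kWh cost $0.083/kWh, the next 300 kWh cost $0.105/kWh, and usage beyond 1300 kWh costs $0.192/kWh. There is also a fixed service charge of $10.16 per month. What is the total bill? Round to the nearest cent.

$170.87

Usage = 49.7 kWh/day × 31 days = 1540.7 kWh
First 1000 kWh × $0.083 = $83.00
Next 300 kWh × $0.105 = $31.50
Remaining 240.7 kWh × $0.192 = $46.21
Energy charge = $160.71; + service $10.16 = $170.87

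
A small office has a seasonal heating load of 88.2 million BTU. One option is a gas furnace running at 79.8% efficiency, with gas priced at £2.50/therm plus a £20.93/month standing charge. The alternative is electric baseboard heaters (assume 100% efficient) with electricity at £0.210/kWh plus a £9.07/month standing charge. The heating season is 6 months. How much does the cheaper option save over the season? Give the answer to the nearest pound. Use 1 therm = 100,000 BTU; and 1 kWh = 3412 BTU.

Heat load = 88.2 × 10⁶ BTU = 88,200,000 BTU
Gas: input = 88,200,000 / 0.798 = 110,526,316 BTU = 1,105 therm → 1,105 × £2.50 = £2,763.16; + 6 × £20.93 standing = £2,888.74
Electric: 88,200,000 BTU / 3412 = 25,850 kWh → × £0.210 = £5,428.49; + 6 × £9.07 standing = £5,482.91
Difference = |£2,888.74 − £5,482.91| = £2,594.17 ≈ £2594

£2594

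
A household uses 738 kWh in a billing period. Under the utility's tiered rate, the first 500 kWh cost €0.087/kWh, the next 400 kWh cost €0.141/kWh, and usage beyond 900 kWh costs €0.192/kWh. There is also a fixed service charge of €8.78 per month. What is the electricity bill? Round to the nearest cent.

First 500 kWh × €0.087 = €43.50
Next 238 kWh × €0.141 = €33.56
Remaining tier: 0 kWh (not reached)
Energy charge = €77.06; + service €8.78 = €85.84

€85.84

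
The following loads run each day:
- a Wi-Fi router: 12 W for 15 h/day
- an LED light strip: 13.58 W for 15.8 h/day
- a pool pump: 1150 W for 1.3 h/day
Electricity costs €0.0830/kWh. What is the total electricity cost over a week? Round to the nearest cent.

Wi-Fi router: 12 W × 15 h × 7 d = 1,260 Wh = 1.26 kWh
LED light strip: 13.58 W × 15.8 h × 7 d = 1,502 Wh = 1.502 kWh
pool pump: 1150 W × 1.3 h × 7 d = 10,465 Wh = 10.46 kWh
Total energy = 1.26 + 1.502 + 10.46 = 13.23 kWh
Cost = 13.23 kWh × €0.0830 = €1.10

€1.10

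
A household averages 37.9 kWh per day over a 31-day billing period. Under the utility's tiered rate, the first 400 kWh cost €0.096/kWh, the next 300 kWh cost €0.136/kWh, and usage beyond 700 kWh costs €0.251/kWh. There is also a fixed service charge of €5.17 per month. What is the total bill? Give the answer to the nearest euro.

€204

Usage = 37.9 kWh/day × 31 days = 1174.9 kWh
First 400 kWh × €0.096 = €38.40
Next 300 kWh × €0.136 = €40.80
Remaining 474.9 kWh × €0.251 = €119.20
Energy charge = €198.40; + service €5.17 = €203.57 ≈ €204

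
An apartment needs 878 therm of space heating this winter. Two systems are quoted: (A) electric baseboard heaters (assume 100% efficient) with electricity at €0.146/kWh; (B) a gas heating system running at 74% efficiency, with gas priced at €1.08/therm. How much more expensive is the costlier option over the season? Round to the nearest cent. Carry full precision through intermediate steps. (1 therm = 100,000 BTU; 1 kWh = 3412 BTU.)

Heat load = 878 therm × 100,000 = 87,800,000 BTU
Gas: input = 87,800,000 / 0.74 = 118,648,649 BTU = 1,186 therm → 1,186 × €1.08 = €1,281.41
Electric: 87,800,000 BTU / 3412 = 25,730 kWh → × €0.146 = €3,756.98
Difference = |€1,281.41 − €3,756.98| = €2,475.57

€2475.57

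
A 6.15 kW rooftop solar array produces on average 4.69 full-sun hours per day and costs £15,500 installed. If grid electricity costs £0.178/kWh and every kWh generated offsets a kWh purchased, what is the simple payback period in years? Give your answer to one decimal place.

Daily generation = 6.15 kW × 4.69 h = 28.84 kWh
Annual generation = 28.84 × 365 = 10528 kWh
Annual savings = 10528 × £0.178 = £1,873.96
Payback = £15,500 / £1,873.96 = 8.27 years

8.3 years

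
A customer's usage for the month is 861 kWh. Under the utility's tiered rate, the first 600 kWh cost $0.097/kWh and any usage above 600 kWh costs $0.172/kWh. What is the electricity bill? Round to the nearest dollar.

$103

First 600 kWh × $0.097 = $58.20
Remaining 261 kWh × $0.172 = $44.89
Total = $103.09 ≈ $103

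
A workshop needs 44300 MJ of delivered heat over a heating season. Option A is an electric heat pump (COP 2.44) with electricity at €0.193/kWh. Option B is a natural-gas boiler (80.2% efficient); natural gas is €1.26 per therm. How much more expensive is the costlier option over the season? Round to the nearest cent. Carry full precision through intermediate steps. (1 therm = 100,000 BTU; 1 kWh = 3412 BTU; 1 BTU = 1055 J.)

Heat load = 44300 MJ = 44,300,000,000 J / 1055 = 41,990,521 BTU
Gas: input = 41,990,521 / 0.802 = 52,357,259 BTU = 523.6 therm → 523.6 × €1.26 = €659.70
Heat pump: 41,990,521 BTU / 3412 = 12,310 kWh heat; / 2.44 = 5,044 kWh in → × €0.193 = €973.44
Difference = |€659.70 − €973.44| = €313.74

€313.74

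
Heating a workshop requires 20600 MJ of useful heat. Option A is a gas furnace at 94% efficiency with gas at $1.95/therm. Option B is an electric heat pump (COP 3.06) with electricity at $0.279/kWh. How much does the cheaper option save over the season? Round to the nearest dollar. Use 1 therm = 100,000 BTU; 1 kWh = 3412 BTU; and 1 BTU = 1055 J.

Heat load = 20600 MJ = 20,600,000,000 J / 1055 = 19,526,066 BTU
Gas: input = 19,526,066 / 0.94 = 20,772,411 BTU = 207.7 therm → 207.7 × $1.95 = $405.06
Heat pump: 19,526,066 BTU / 3412 = 5,723 kWh heat; / 3.06 = 1,870 kWh in → × $0.279 = $521.78
Difference = |$405.06 − $521.78| = $116.72 ≈ $117

$117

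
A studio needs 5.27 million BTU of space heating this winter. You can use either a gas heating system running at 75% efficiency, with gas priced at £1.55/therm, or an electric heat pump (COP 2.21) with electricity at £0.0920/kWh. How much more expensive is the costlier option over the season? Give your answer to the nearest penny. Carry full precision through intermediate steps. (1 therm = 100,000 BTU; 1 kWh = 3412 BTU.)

Heat load = 5.27 × 10⁶ BTU = 5,270,000 BTU
Gas: input = 5,270,000 / 0.75 = 7,026,667 BTU = 70.27 therm → 70.27 × £1.55 = £108.91
Heat pump: 5,270,000 BTU / 3412 = 1,545 kWh heat; / 2.21 = 698.9 kWh in → × £0.0920 = £64.30
Difference = |£108.91 − £64.30| = £44.62

£44.62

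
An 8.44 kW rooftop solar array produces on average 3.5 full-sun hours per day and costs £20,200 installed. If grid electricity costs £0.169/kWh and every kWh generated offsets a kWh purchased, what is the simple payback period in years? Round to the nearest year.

Daily generation = 8.44 kW × 3.5 h = 29.54 kWh
Annual generation = 29.54 × 365 = 10782 kWh
Annual savings = 10782 × £0.169 = £1,822.17
Payback = £20,200 / £1,822.17 = 11.1 years

11 years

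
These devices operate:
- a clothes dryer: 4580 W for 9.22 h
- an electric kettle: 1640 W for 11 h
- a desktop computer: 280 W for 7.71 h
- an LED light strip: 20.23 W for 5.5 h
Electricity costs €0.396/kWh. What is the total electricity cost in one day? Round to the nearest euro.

€25

clothes dryer: 4580 W × 9.22 h = 42,228 Wh = 42.23 kWh
electric kettle: 1640 W × 11 h = 18,040 Wh = 18.04 kWh
desktop computer: 280 W × 7.71 h = 2,159 Wh = 2.159 kWh
LED light strip: 20.23 W × 5.5 h = 111 Wh = 0.1113 kWh
Total energy = 42.23 + 18.04 + 2.159 + 0.1113 = 62.54 kWh
Cost = 62.54 kWh × €0.396 = €24.76 ≈ €25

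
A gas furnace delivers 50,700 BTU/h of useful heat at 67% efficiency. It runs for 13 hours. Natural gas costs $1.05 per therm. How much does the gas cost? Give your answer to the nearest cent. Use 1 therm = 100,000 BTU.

Heat delivered = 50,700 BTU/h × 13 h = 659,100 BTU
Gas input = 659,100 / 0.67 = 983,731 BTU
= 983,731 / 100,000 = 9.837 therm
Cost = 9.837 × $1.05/therm = $10.33

$10.33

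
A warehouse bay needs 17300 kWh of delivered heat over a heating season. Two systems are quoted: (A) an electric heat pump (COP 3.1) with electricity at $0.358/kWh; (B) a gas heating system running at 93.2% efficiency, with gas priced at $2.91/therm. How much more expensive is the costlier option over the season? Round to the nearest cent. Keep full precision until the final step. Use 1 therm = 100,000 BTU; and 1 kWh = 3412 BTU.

Heat load = 17300 kWh × 3412 = 59,027,600 BTU
Gas: input = 59,027,600 / 0.932 = 63,334,335 BTU = 633.3 therm → 633.3 × $2.91 = $1,843.03
Heat pump: 59,027,600 BTU / 3412 = 17,300 kWh heat; / 3.1 = 5,581 kWh in → × $0.358 = $1,997.87
Difference = |$1,843.03 − $1,997.87| = $154.84

$154.84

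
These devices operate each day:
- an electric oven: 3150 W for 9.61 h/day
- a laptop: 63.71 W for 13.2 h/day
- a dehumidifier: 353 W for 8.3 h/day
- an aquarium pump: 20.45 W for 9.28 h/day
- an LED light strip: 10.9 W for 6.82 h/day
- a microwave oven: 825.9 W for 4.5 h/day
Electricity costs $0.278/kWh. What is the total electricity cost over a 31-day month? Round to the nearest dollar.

$328

electric oven: 3150 W × 9.61 h × 31 d = 938,416 Wh = 938.4 kWh
laptop: 63.71 W × 13.2 h × 31 d = 26,070 Wh = 26.07 kWh
dehumidifier: 353 W × 8.3 h × 31 d = 90,827 Wh = 90.83 kWh
aquarium pump: 20.45 W × 9.28 h × 31 d = 5,883 Wh = 5.883 kWh
LED light strip: 10.9 W × 6.82 h × 31 d = 2,304 Wh = 2.304 kWh
microwave oven: 825.9 W × 4.5 h × 31 d = 115,213 Wh = 115.2 kWh
Total energy = 938.4 + 26.07 + 90.83 + 5.883 + 2.304 + 115.2 = 1,179 kWh
Cost = 1,179 kWh × $0.278 = $327.68 ≈ $328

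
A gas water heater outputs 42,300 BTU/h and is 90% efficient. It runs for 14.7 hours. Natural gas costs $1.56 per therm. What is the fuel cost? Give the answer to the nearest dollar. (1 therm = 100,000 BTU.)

$11

Heat delivered = 42,300 BTU/h × 14.7 h = 621,810 BTU
Gas input = 621,810 / 0.900 = 690,900 BTU
= 690,900 / 100,000 = 6.909 therm
Cost = 6.909 × $1.56/therm = $10.78 ≈ $11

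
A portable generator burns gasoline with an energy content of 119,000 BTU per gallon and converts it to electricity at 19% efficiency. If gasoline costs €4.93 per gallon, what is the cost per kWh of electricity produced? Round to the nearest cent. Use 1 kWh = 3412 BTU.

Electrical output per gallon = 119,000 BTU × 0.19 / 3412 BTU/kWh = 6.627 kWh
Cost per kWh = €4.93 / 6.627 kWh = €0.744

€0.74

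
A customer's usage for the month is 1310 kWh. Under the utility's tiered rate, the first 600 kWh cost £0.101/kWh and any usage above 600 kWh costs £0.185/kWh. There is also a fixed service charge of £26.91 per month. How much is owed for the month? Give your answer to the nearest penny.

£218.86

First 600 kWh × £0.101 = £60.60
Remaining 710 kWh × £0.185 = £131.35
Energy charge = £191.95; + service £26.91 = £218.86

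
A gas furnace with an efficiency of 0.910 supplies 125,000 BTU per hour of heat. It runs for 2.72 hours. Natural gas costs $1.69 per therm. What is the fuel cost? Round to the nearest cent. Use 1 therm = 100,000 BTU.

Heat delivered = 125,000 BTU/h × 2.72 h = 340,000 BTU
Gas input = 340,000 / 0.910 = 373,626 BTU
= 373,626 / 100,000 = 3.736 therm
Cost = 3.736 × $1.69/therm = $6.31

$6.31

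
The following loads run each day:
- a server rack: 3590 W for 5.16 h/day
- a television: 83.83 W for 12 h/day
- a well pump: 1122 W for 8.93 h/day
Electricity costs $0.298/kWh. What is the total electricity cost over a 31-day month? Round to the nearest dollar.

server rack: 3590 W × 5.16 h × 31 d = 574,256 Wh = 574.3 kWh
television: 83.83 W × 12 h × 31 d = 31,185 Wh = 31.18 kWh
well pump: 1122 W × 8.93 h × 31 d = 310,603 Wh = 310.6 kWh
Total energy = 574.3 + 31.18 + 310.6 = 916 kWh
Cost = 916 kWh × $0.298 = $272.98 ≈ $273

$273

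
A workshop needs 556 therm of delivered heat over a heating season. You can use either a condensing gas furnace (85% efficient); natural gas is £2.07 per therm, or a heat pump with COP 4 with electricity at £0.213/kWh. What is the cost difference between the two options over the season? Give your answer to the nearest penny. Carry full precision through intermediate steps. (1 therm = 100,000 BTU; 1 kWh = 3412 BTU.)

£486.29

Heat load = 556 therm × 100,000 = 55,600,000 BTU
Gas: input = 55,600,000 / 0.85 = 65,411,765 BTU = 654.1 therm → 654.1 × £2.07 = £1,354.02
Heat pump: 55,600,000 BTU / 3412 = 16,300 kWh heat; / 4 = 4,074 kWh in → × £0.213 = £867.73
Difference = |£1,354.02 − £867.73| = £486.29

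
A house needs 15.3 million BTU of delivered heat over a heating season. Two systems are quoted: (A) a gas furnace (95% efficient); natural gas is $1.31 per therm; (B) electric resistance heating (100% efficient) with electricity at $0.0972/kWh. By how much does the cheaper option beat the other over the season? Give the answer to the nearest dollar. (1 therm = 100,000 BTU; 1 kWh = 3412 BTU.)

$225

Heat load = 15.3 × 10⁶ BTU = 15,300,000 BTU
Gas: input = 15,300,000 / 0.95 = 16,105,263 BTU = 161.1 therm → 161.1 × $1.31 = $210.98
Electric: 15,300,000 BTU / 3412 = 4,484 kWh → × $0.0972 = $435.86
Difference = |$210.98 − $435.86| = $224.88 ≈ $225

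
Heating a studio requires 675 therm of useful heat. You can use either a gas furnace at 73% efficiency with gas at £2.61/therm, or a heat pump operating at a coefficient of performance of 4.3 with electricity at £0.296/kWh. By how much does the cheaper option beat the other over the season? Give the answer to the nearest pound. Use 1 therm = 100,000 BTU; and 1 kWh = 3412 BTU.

Heat load = 675 therm × 100,000 = 67,500,000 BTU
Gas: input = 67,500,000 / 0.73 = 92,465,753 BTU = 924.7 therm → 924.7 × £2.61 = £2,413.36
Heat pump: 67,500,000 BTU / 3412 = 19,780 kWh heat; / 4.3 = 4,601 kWh in → × £0.296 = £1,361.81
Difference = |£2,413.36 − £1,361.81| = £1,051.54 ≈ £1052

£1052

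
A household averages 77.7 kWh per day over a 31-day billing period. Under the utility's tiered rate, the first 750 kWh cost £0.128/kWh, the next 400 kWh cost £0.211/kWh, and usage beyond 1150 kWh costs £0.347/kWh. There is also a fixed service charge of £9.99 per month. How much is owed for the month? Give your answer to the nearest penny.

£627.16

Usage = 77.7 kWh/day × 31 days = 2408.7 kWh
First 750 kWh × £0.128 = £96.00
Next 400 kWh × £0.211 = £84.40
Remaining 1258.7 kWh × £0.347 = £436.77
Energy charge = £617.17; + service £9.99 = £627.16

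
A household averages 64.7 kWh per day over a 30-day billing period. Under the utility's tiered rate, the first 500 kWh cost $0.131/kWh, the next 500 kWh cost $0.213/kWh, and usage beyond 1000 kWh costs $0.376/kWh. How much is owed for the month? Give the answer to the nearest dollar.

$526

Usage = 64.7 kWh/day × 30 days = 1941 kWh
First 500 kWh × $0.131 = $65.50
Next 500 kWh × $0.213 = $106.50
Remaining 941 kWh × $0.376 = $353.82
Total = $525.82 ≈ $526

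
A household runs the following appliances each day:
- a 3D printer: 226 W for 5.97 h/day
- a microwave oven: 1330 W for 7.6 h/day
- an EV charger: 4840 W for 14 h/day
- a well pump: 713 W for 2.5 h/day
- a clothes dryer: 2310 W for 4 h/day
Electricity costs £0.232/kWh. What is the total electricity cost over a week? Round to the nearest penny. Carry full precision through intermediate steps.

3D printer: 226 W × 5.97 h × 7 d = 9,445 Wh = 9.445 kWh
microwave oven: 1330 W × 7.6 h × 7 d = 70,756 Wh = 70.76 kWh
EV charger: 4840 W × 14 h × 7 d = 474,320 Wh = 474.3 kWh
well pump: 713 W × 2.5 h × 7 d = 12,478 Wh = 12.48 kWh
clothes dryer: 2310 W × 4 h × 7 d = 64,680 Wh = 64.68 kWh
Total energy = 9.445 + 70.76 + 474.3 + 12.48 + 64.68 = 631.7 kWh
Cost = 631.7 kWh × £0.232 = £146.55

£146.55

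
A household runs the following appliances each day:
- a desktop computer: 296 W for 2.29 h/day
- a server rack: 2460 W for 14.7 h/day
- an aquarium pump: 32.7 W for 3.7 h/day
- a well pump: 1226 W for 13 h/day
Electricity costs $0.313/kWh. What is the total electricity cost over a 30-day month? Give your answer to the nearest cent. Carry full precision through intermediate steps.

desktop computer: 296 W × 2.29 h × 30 d = 20,335 Wh = 20.34 kWh
server rack: 2460 W × 14.7 h × 30 d = 1,084,860 Wh = 1,085 kWh
aquarium pump: 32.7 W × 3.7 h × 30 d = 3,630 Wh = 3.63 kWh
well pump: 1226 W × 13 h × 30 d = 478,140 Wh = 478.1 kWh
Total energy = 20.34 + 1,085 + 3.63 + 478.1 = 1,587 kWh
Cost = 1,587 kWh × $0.313 = $496.72

$496.72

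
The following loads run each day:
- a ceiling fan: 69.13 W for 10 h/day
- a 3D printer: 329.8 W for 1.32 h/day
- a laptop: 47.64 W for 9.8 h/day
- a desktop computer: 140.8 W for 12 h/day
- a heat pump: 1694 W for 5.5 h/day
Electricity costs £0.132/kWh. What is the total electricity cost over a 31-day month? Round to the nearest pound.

ceiling fan: 69.13 W × 10 h × 31 d = 21,430 Wh = 21.43 kWh
3D printer: 329.8 W × 1.32 h × 31 d = 13,495 Wh = 13.5 kWh
laptop: 47.64 W × 9.8 h × 31 d = 14,473 Wh = 14.47 kWh
desktop computer: 140.8 W × 12 h × 31 d = 52,378 Wh = 52.38 kWh
heat pump: 1694 W × 5.5 h × 31 d = 288,827 Wh = 288.8 kWh
Total energy = 21.43 + 13.5 + 14.47 + 52.38 + 288.8 = 390.6 kWh
Cost = 390.6 kWh × £0.132 = £51.56 ≈ £52

£52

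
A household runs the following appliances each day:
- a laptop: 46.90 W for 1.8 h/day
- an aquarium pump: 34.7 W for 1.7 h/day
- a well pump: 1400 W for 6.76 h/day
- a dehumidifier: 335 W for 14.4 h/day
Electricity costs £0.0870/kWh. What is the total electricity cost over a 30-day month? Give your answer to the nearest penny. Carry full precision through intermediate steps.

£37.67

laptop: 46.90 W × 1.8 h × 30 d = 2,533 Wh = 2.533 kWh
aquarium pump: 34.7 W × 1.7 h × 30 d = 1,770 Wh = 1.77 kWh
well pump: 1400 W × 6.76 h × 30 d = 283,920 Wh = 283.9 kWh
dehumidifier: 335 W × 14.4 h × 30 d = 144,720 Wh = 144.7 kWh
Total energy = 2.533 + 1.77 + 283.9 + 144.7 = 432.9 kWh
Cost = 432.9 kWh × £0.0870 = £37.67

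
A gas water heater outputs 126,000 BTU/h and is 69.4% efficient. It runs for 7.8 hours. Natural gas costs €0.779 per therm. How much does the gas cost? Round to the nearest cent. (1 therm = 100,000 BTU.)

€11.03

Heat delivered = 126,000 BTU/h × 7.8 h = 982,800 BTU
Gas input = 982,800 / 0.694 = 1,416,138 BTU
= 1,416,138 / 100,000 = 14.16 therm
Cost = 14.16 × €0.779/therm = €11.03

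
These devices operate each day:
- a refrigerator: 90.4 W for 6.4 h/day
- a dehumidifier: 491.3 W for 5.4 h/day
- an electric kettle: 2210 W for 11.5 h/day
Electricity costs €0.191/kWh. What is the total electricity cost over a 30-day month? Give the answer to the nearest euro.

€164

refrigerator: 90.4 W × 6.4 h × 30 d = 17,357 Wh = 17.36 kWh
dehumidifier: 491.3 W × 5.4 h × 30 d = 79,591 Wh = 79.59 kWh
electric kettle: 2210 W × 11.5 h × 30 d = 762,450 Wh = 762.5 kWh
Total energy = 17.36 + 79.59 + 762.5 = 859.4 kWh
Cost = 859.4 kWh × €0.191 = €164.14 ≈ €164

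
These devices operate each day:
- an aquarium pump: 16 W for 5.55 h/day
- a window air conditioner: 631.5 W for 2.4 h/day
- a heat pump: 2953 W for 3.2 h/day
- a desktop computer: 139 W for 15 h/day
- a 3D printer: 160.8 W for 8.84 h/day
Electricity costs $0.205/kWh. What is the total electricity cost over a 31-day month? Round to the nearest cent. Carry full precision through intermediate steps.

aquarium pump: 16 W × 5.55 h × 31 d = 2,753 Wh = 2.753 kWh
window air conditioner: 631.5 W × 2.4 h × 31 d = 46,984 Wh = 46.98 kWh
heat pump: 2953 W × 3.2 h × 31 d = 292,938 Wh = 292.9 kWh
desktop computer: 139 W × 15 h × 31 d = 64,635 Wh = 64.64 kWh
3D printer: 160.8 W × 8.84 h × 31 d = 44,066 Wh = 44.07 kWh
Total energy = 2.753 + 46.98 + 292.9 + 64.64 + 44.07 = 451.4 kWh
Cost = 451.4 kWh × $0.205 = $92.53

$92.53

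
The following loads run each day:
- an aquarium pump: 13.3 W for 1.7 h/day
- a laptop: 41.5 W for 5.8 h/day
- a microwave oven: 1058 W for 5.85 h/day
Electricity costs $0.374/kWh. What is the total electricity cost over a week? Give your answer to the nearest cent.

aquarium pump: 13.3 W × 1.7 h × 7 d = 158 Wh = 0.1583 kWh
laptop: 41.5 W × 5.8 h × 7 d = 1,685 Wh = 1.685 kWh
microwave oven: 1058 W × 5.85 h × 7 d = 43,325 Wh = 43.33 kWh
Total energy = 0.1583 + 1.685 + 43.33 = 45.17 kWh
Cost = 45.17 kWh × $0.374 = $16.89

$16.89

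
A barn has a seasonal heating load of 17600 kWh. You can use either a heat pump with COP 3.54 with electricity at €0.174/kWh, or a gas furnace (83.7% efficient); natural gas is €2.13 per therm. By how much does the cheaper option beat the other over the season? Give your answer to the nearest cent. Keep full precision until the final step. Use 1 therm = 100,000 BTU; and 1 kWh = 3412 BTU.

Heat load = 17600 kWh × 3412 = 60,051,200 BTU
Gas: input = 60,051,200 / 0.837 = 71,745,759 BTU = 717.5 therm → 717.5 × €2.13 = €1,528.18
Heat pump: 60,051,200 BTU / 3412 = 17,600 kWh heat; / 3.54 = 4,972 kWh in → × €0.174 = €865.08
Difference = |€1,528.18 − €865.08| = €663.10

€663.10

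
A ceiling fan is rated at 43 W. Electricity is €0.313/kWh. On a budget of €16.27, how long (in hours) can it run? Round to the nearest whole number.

Energy budget = €16.27 / €0.313 per kWh = 51.98 kWh = 51,981 Wh
Runtime = 51,981 Wh / 43 W = 1,209 h

1209 h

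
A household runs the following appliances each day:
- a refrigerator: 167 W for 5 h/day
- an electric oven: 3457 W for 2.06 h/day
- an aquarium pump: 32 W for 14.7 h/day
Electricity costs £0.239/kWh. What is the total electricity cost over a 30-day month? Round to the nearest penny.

£60.42

refrigerator: 167 W × 5 h × 30 d = 25,050 Wh = 25.05 kWh
electric oven: 3457 W × 2.06 h × 30 d = 213,643 Wh = 213.6 kWh
aquarium pump: 32 W × 14.7 h × 30 d = 14,112 Wh = 14.11 kWh
Total energy = 25.05 + 213.6 + 14.11 = 252.8 kWh
Cost = 252.8 kWh × £0.239 = £60.42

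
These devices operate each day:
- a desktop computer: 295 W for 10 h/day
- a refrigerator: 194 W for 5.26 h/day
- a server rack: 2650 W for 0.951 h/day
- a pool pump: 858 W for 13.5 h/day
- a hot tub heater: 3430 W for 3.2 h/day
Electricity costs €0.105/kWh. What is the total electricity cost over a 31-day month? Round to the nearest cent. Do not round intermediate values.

desktop computer: 295 W × 10 h × 31 d = 91,450 Wh = 91.45 kWh
refrigerator: 194 W × 5.26 h × 31 d = 31,634 Wh = 31.63 kWh
server rack: 2650 W × 0.951 h × 31 d = 78,125 Wh = 78.12 kWh
pool pump: 858 W × 13.5 h × 31 d = 359,073 Wh = 359.1 kWh
hot tub heater: 3430 W × 3.2 h × 31 d = 340,256 Wh = 340.3 kWh
Total energy = 91.45 + 31.63 + 78.12 + 359.1 + 340.3 = 900.5 kWh
Cost = 900.5 kWh × €0.105 = €94.56

€94.56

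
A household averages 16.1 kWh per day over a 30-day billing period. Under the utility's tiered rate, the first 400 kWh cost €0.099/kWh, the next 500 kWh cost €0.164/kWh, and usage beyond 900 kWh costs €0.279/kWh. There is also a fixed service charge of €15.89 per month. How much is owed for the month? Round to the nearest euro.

Usage = 16.1 kWh/day × 30 days = 483 kWh
First 400 kWh × €0.099 = €39.60
Next 83 kWh × €0.164 = €13.61
Remaining tier: 0 kWh (not reached)
Energy charge = €53.21; + service €15.89 = €69.10 ≈ €69

€69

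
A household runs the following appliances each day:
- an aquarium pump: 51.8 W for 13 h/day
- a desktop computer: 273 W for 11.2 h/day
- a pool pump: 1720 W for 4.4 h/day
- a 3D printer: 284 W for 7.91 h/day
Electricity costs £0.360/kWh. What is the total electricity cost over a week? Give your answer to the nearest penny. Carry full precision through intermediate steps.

aquarium pump: 51.8 W × 13 h × 7 d = 4,714 Wh = 4.714 kWh
desktop computer: 273 W × 11.2 h × 7 d = 21,403 Wh = 21.4 kWh
pool pump: 1720 W × 4.4 h × 7 d = 52,976 Wh = 52.98 kWh
3D printer: 284 W × 7.91 h × 7 d = 15,725 Wh = 15.73 kWh
Total energy = 4.714 + 21.4 + 52.98 + 15.73 = 94.82 kWh
Cost = 94.82 kWh × £0.360 = £34.13

£34.13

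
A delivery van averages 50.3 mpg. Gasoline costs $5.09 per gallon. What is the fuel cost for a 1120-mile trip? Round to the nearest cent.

$113.34

Fuel = 1120 mi / 50.3 mpg = 22.27 gal
Cost = 22.27 gal × $5.09/gal = $113.34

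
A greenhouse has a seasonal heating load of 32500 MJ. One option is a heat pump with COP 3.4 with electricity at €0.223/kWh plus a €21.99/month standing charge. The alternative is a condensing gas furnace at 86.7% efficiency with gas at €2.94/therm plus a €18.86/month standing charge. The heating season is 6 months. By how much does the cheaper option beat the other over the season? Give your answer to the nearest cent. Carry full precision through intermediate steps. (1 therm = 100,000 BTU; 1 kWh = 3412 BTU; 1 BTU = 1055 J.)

€433.67

Heat load = 32500 MJ = 32,500,000,000 J / 1055 = 30,805,687 BTU
Gas: input = 30,805,687 / 0.867 = 35,531,358 BTU = 355.3 therm → 355.3 × €2.94 = €1,044.62; + 6 × €18.86 standing = €1,157.78
Heat pump: 30,805,687 BTU / 3412 = 9,029 kWh heat; / 3.4 = 2,655 kWh in → × €0.223 = €592.17; + 6 × €21.99 standing = €724.11
Difference = |€1,157.78 − €724.11| = €433.67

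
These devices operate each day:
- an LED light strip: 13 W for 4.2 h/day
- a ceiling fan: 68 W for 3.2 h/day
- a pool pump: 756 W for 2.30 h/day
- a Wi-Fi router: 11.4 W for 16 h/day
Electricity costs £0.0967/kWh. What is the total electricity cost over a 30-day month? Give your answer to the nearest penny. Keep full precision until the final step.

LED light strip: 13 W × 4.2 h × 30 d = 1,638 Wh = 1.638 kWh
ceiling fan: 68 W × 3.2 h × 30 d = 6,528 Wh = 6.528 kWh
pool pump: 756 W × 2.30 h × 30 d = 52,164 Wh = 52.16 kWh
Wi-Fi router: 11.4 W × 16 h × 30 d = 5,472 Wh = 5.472 kWh
Total energy = 1.638 + 6.528 + 52.16 + 5.472 = 65.8 kWh
Cost = 65.8 kWh × £0.0967 = £6.36

£6.36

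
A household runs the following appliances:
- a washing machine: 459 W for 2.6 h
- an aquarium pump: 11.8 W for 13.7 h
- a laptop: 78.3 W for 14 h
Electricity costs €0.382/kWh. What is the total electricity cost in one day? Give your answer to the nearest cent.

washing machine: 459 W × 2.6 h = 1,193 Wh = 1.193 kWh
aquarium pump: 11.8 W × 13.7 h = 162 Wh = 0.1617 kWh
laptop: 78.3 W × 14 h = 1,096 Wh = 1.096 kWh
Total energy = 1.193 + 0.1617 + 1.096 = 2.451 kWh
Cost = 2.451 kWh × €0.382 = €0.94

€0.94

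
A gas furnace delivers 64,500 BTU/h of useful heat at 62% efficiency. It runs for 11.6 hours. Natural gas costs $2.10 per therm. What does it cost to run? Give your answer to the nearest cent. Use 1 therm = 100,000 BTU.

$25.34

Heat delivered = 64,500 BTU/h × 11.6 h = 748,200 BTU
Gas input = 748,200 / 0.62 = 1,206,774 BTU
= 1,206,774 / 100,000 = 12.07 therm
Cost = 12.07 × $2.10/therm = $25.34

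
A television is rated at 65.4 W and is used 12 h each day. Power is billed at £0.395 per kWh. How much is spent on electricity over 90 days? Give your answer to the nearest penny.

£27.90

Energy = 65.4 W × 12 h/day × 90 days = 70,632 Wh = 70.63 kWh
Cost = 70.63 kWh × £0.395/kWh = £27.90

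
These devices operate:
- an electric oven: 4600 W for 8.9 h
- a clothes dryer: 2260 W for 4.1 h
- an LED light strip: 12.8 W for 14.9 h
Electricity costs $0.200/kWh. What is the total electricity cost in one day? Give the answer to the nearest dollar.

$10

electric oven: 4600 W × 8.9 h = 40,940 Wh = 40.94 kWh
clothes dryer: 2260 W × 4.1 h = 9,266 Wh = 9.266 kWh
LED light strip: 12.8 W × 14.9 h = 191 Wh = 0.1907 kWh
Total energy = 40.94 + 9.266 + 0.1907 = 50.4 kWh
Cost = 50.4 kWh × $0.200 = $10.08 ≈ $10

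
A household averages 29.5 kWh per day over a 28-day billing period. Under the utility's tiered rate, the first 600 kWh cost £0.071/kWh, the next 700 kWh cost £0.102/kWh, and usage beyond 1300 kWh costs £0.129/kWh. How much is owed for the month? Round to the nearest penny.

Usage = 29.5 kWh/day × 28 days = 826 kWh
First 600 kWh × £0.071 = £42.60
Next 226 kWh × £0.102 = £23.05
Remaining tier: 0 kWh (not reached)
Total = £65.65

£65.65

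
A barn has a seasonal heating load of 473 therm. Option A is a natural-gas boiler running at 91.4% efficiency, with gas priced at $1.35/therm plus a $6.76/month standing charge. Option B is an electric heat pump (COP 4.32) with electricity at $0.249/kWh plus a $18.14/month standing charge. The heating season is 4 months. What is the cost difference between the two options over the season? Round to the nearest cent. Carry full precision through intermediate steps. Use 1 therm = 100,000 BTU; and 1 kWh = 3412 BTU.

$145.93

Heat load = 473 therm × 100,000 = 47,300,000 BTU
Gas: input = 47,300,000 / 0.914 = 51,750,547 BTU = 517.5 therm → 517.5 × $1.35 = $698.63; + 4 × $6.76 standing = $725.67
Heat pump: 47,300,000 BTU / 3412 = 13,860 kWh heat; / 4.32 = 3,209 kWh in → × $0.249 = $799.04; + 4 × $18.14 standing = $871.60
Difference = |$725.67 − $871.60| = $145.93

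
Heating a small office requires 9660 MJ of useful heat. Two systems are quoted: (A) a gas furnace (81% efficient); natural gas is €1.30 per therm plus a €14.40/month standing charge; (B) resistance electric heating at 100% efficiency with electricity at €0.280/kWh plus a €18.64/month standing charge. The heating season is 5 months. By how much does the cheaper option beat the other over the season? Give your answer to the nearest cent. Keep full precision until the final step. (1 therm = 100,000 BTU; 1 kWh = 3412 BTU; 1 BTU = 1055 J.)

€625.65

Heat load = 9660 MJ = 9,660,000,000 J / 1055 = 9,156,398 BTU
Gas: input = 9,156,398 / 0.81 = 11,304,195 BTU = 113 therm → 113 × €1.30 = €146.95; + 5 × €14.40 standing = €218.95
Electric: 9,156,398 BTU / 3412 = 2,684 kWh → × €0.280 = €751.40; + 5 × €18.64 standing = €844.60
Difference = |€218.95 − €844.60| = €625.65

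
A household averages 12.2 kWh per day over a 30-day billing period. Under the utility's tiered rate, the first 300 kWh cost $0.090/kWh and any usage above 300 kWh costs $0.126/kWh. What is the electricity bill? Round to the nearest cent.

$35.32

Usage = 12.2 kWh/day × 30 days = 366 kWh
First 300 kWh × $0.090 = $27.00
Remaining 66 kWh × $0.126 = $8.32
Total = $35.32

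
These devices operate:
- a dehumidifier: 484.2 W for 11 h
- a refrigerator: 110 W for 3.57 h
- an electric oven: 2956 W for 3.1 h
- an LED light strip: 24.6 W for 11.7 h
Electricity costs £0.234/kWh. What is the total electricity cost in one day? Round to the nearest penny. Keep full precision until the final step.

dehumidifier: 484.2 W × 11 h = 5,326 Wh = 5.326 kWh
refrigerator: 110 W × 3.57 h = 393 Wh = 0.3927 kWh
electric oven: 2956 W × 3.1 h = 9,164 Wh = 9.164 kWh
LED light strip: 24.6 W × 11.7 h = 288 Wh = 0.2878 kWh
Total energy = 5.326 + 0.3927 + 9.164 + 0.2878 = 15.17 kWh
Cost = 15.17 kWh × £0.234 = £3.55

£3.55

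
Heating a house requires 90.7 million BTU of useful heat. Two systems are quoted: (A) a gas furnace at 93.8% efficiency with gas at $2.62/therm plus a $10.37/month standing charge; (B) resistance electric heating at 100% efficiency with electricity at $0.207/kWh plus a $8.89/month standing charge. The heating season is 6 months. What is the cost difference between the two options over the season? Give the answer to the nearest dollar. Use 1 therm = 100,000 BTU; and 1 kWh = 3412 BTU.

Heat load = 90.7 × 10⁶ BTU = 90,700,000 BTU
Gas: input = 90,700,000 / 0.938 = 96,695,096 BTU = 967 therm → 967 × $2.62 = $2,533.41; + 6 × $10.37 standing = $2,595.63
Electric: 90,700,000 BTU / 3412 = 26,580 kWh → × $0.207 = $5,502.61; + 6 × $8.89 standing = $5,555.95
Difference = |$2,595.63 − $5,555.95| = $2,960.32 ≈ $2960

$2960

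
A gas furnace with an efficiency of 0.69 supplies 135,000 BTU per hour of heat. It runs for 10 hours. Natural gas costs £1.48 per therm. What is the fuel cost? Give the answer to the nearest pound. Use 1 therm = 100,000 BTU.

Heat delivered = 135,000 BTU/h × 10 h = 1,350,000 BTU
Gas input = 1,350,000 / 0.69 = 1,956,522 BTU
= 1,956,522 / 100,000 = 19.57 therm
Cost = 19.57 × £1.48/therm = £28.96 ≈ £29

£29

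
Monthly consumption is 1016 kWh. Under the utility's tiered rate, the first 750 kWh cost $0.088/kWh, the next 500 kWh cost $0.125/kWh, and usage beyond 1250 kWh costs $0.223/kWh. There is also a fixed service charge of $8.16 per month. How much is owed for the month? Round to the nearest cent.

First 750 kWh × $0.088 = $66.00
Next 266 kWh × $0.125 = $33.25
Remaining tier: 0 kWh (not reached)
Energy charge = $99.25; + service $8.16 = $107.41

$107.41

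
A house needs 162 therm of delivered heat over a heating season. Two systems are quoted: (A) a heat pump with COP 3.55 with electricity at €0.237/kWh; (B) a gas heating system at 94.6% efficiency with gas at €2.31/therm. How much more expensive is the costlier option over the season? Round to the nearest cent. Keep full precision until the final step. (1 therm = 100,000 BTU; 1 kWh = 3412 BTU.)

€78.61

Heat load = 162 therm × 100,000 = 16,200,000 BTU
Gas: input = 16,200,000 / 0.946 = 17,124,736 BTU = 171.2 therm → 171.2 × €2.31 = €395.58
Heat pump: 16,200,000 BTU / 3412 = 4,748 kWh heat; / 3.55 = 1,337 kWh in → × €0.237 = €316.98
Difference = |€395.58 − €316.98| = €78.61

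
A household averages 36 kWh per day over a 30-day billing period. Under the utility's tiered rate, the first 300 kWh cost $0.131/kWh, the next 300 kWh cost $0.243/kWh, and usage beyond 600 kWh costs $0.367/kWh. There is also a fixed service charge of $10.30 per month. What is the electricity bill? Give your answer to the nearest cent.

Usage = 36 kWh/day × 30 days = 1080 kWh
First 300 kWh × $0.131 = $39.30
Next 300 kWh × $0.243 = $72.90
Remaining 480 kWh × $0.367 = $176.16
Energy charge = $288.36; + service $10.30 = $298.66

$298.66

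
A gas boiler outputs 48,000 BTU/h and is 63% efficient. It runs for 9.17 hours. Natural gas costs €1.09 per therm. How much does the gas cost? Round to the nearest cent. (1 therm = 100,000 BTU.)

Heat delivered = 48,000 BTU/h × 9.17 h = 440,160 BTU
Gas input = 440,160 / 0.63 = 698,667 BTU
= 698,667 / 100,000 = 6.987 therm
Cost = 6.987 × €1.09/therm = €7.62

€7.62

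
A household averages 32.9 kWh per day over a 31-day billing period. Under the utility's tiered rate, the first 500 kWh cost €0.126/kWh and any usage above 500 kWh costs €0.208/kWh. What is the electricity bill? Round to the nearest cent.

Usage = 32.9 kWh/day × 31 days = 1019.9 kWh
First 500 kWh × €0.126 = €63.00
Remaining 519.9 kWh × €0.208 = €108.14
Total = €171.14

€171.14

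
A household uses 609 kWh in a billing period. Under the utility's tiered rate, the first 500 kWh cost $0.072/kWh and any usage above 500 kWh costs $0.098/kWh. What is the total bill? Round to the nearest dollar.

$47

First 500 kWh × $0.072 = $36.00
Remaining 109 kWh × $0.098 = $10.68
Total = $46.68 ≈ $47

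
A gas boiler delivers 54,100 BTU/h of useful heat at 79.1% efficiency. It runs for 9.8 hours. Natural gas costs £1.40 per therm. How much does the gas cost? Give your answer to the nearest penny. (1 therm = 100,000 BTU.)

Heat delivered = 54,100 BTU/h × 9.8 h = 530,180 BTU
Gas input = 530,180 / 0.791 = 670,265 BTU
= 670,265 / 100,000 = 6.703 therm
Cost = 6.703 × £1.40/therm = £9.38

£9.38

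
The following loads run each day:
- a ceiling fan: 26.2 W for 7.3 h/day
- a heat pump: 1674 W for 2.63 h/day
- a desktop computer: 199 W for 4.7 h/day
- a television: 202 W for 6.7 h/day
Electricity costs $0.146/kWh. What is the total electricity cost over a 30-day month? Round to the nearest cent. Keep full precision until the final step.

$30.15

ceiling fan: 26.2 W × 7.3 h × 30 d = 5,738 Wh = 5.738 kWh
heat pump: 1674 W × 2.63 h × 30 d = 132,079 Wh = 132.1 kWh
desktop computer: 199 W × 4.7 h × 30 d = 28,059 Wh = 28.06 kWh
television: 202 W × 6.7 h × 30 d = 40,602 Wh = 40.6 kWh
Total energy = 5.738 + 132.1 + 28.06 + 40.6 = 206.5 kWh
Cost = 206.5 kWh × $0.146 = $30.15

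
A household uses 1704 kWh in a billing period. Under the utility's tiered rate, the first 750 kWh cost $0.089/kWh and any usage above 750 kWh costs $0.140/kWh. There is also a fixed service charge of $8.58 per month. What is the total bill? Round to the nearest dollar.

First 750 kWh × $0.089 = $66.75
Remaining 954 kWh × $0.140 = $133.56
Energy charge = $200.31; + service $8.58 = $208.89 ≈ $209

$209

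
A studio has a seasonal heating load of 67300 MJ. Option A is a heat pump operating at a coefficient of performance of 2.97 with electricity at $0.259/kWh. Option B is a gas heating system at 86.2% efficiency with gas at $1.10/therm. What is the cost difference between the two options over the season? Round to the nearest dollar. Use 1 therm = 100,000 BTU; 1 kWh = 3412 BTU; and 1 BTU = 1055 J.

Heat load = 67300 MJ = 67,300,000,000 J / 1055 = 63,791,469 BTU
Gas: input = 63,791,469 / 0.862 = 74,004,025 BTU = 740 therm → 740 × $1.10 = $814.04
Heat pump: 63,791,469 BTU / 3412 = 18,700 kWh heat; / 2.97 = 6,295 kWh in → × $0.259 = $1,630.41
Difference = |$814.04 − $1,630.41| = $816.37 ≈ $816

$816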